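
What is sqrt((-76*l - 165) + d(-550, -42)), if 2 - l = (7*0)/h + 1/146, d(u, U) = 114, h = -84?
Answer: I*sqrt(1079013)/73 ≈ 14.23*I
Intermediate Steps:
l = 291/146 (l = 2 - ((7*0)/(-84) + 1/146) = 2 - (0*(-1/84) + 1*(1/146)) = 2 - (0 + 1/146) = 2 - 1*1/146 = 2 - 1/146 = 291/146 ≈ 1.9932)
sqrt((-76*l - 165) + d(-550, -42)) = sqrt((-76*291/146 - 165) + 114) = sqrt((-11058/73 - 165) + 114) = sqrt(-23103/73 + 114) = sqrt(-14781/73) = I*sqrt(1079013)/73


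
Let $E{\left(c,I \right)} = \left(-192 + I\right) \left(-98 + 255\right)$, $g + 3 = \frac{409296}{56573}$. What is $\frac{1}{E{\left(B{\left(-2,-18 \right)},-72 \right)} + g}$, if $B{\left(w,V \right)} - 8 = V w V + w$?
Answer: $- \frac{56573}{2344598127} \approx -2.4129 \cdot 10^{-5}$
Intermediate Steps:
$g = \frac{239577}{56573}$ ($g = -3 + \frac{409296}{56573} = \frac{239577}{56573} \approx 4.2348$)
$B{\left(w,V \right)} = 8 + w + w V^{2}$ ($B{\left(w,V \right)} = 8 + \left(V w V + w\right) = 8 + \left(w V^{2} + w\right) = 8 + \left(w + w V^{2}\right) = 8 + w + w V^{2}$)
$E{\left(c,I \right)} = -30144 + 157 I$ ($E{\left(c,I \right)} = \left(-192 + I\right) 157 = -30144 + 157 I$)
$\frac{1}{E{\left(B{\left(-2,-18 \right)},-72 \right)} + g} = \frac{1}{\left(-30144 + 157 \left(-72\right)\right) + \frac{239577}{56573}} = \frac{1}{\left(-30144 - 11304\right) + \frac{239577}{56573}} = \frac{1}{-41448 + \frac{239577}{56573}} = \frac{1}{- \frac{2344598127}{56573}} = - \frac{56573}{2344598127}$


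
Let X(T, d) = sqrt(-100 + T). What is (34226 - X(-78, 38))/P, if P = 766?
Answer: 17113/383 - I*sqrt(178)/766 ≈ 44.681 - 0.017417*I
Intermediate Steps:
(34226 - X(-78, 38))/P = (34226 - sqrt(-100 - 78))/766 = (34226 - sqrt(-178))*(1/766) = (34226 - I*sqrt(178))*(1/766) = 17113/383 - I*sqrt(178)/766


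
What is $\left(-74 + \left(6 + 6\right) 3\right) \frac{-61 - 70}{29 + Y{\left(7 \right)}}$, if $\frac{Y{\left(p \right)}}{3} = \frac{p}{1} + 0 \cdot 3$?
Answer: $\frac{2489}{25} \approx 99.56$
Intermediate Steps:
$Y{\left(p \right)} = 3 p$ ($Y{\left(p \right)} = 3 \left(\frac{p}{1} + 0 \cdot 3\right) = 3 \left(p 1 + 0\right) = 3 \left(p + 0\right) = 3 p$)
$\left(-74 + \left(6 + 6\right) 3\right) \frac{-61 - 70}{29 + Y{\left(7 \right)}} = \left(-74 + \left(6 + 6\right) 3\right) \frac{-61 - 70}{29 + 3 \cdot 7} = \left(-74 + 12 \cdot 3\right) \left(- \frac{131}{29 + 21}\right) = \left(-74 + 36\right) \left(- \frac{131}{50}\right) = - 38 \left(\left(-131\right) \frac{1}{50}\right) = \left(-38\right) \left(- \frac{131}{50}\right) = \frac{2489}{25}$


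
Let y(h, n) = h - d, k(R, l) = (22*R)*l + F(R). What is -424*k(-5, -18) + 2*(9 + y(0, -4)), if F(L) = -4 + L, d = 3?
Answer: -835692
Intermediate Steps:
k(R, l) = -4 + R + 22*R*l (k(R, l) = (22*R)*l + (-4 + R) = 22*R*l + (-4 + R) = -4 + R + 22*R*l)
y(h, n) = -3 + h (y(h, n) = h - 1*3 = h - 3 = -3 + h)
-424*k(-5, -18) + 2*(9 + y(0, -4)) = -424*(-4 - 5 + 22*(-5)*(-18)) + 2*(9 + (-3 + 0)) = -424*(-4 - 5 + 1980) + 2*(9 - 3) = -424*1971 + 2*6 = -835704 + 12 = -835692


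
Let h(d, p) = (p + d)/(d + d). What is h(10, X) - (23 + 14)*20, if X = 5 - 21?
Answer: -7403/10 ≈ -740.30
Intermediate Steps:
X = -16
h(d, p) = (d + p)/(2*d) (h(d, p) = (d + p)/((2*d)) = (d + p)*(1/(2*d)) = (d + p)/(2*d))
h(10, X) - (23 + 14)*20 = (½)*(10 - 16)/10 - (23 + 14)*20 = (½)*(⅒)*(-6) - 37*20 = -3/10 - 1*740 = -3/10 - 740 = -7403/10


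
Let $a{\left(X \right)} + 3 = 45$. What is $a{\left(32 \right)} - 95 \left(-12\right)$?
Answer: $1182$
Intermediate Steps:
$a{\left(X \right)} = 42$ ($a{\left(X \right)} = -3 + 45 = 42$)
$a{\left(32 \right)} - 95 \left(-12\right) = 42 - 95 \left(-12\right) = 42 - -1140 = 42 + 1140 = 1182$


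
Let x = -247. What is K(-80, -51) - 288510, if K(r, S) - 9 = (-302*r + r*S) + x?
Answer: -260508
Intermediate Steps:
K(r, S) = -238 - 302*r + S*r (K(r, S) = 9 + ((-302*r + r*S) - 247) = 9 + ((-302*r + S*r) - 247) = 9 + (-247 - 302*r + S*r) = -238 - 302*r + S*r)
K(-80, -51) - 288510 = (-238 - 302*(-80) - 51*(-80)) - 288510 = (-238 + 24160 + 4080) - 288510 = 28002 - 288510 = -260508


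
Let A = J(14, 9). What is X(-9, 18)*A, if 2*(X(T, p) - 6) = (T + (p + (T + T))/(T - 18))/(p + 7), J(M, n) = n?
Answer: 2619/50 ≈ 52.380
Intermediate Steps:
X(T, p) = 6 + (T + (p + 2*T)/(-18 + T))/(2*(7 + p)) (X(T, p) = 6 + ((T + (p + (T + T))/(T - 18))/(p + 7))/2 = 6 + ((T + (p + 2*T)/(-18 + T))/(7 + p))/2 = 6 + (T + (p + 2*T)/(-18 + T))/(2*(7 + p)))
A = 9
X(-9, 18)*A = ((-1512 + (-9)² - 215*18 + 68*(-9) + 12*(-9)*18)/(2*(-126 - 18*18 + 7*(-9) - 9*18)))*9 = ((-1512 + 81 - 3870 - 612 - 1944)/(2*(-126 - 324 - 63 - 162)))*9 = ((½)*(-7857)/(-675))*9 = ((½)*(-1/675)*(-7857))*9 = (291/50)*9 = 2619/50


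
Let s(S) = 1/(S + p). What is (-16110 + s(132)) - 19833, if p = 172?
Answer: -10926671/304 ≈ -35943.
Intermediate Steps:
s(S) = 1/(172 + S) (s(S) = 1/(S + 172) = 1/(172 + S))
(-16110 + s(132)) - 19833 = (-16110 + 1/(172 + 132)) - 19833 = (-16110 + 1/304) - 19833 = -4897439/304 - 19833 = -10926671/304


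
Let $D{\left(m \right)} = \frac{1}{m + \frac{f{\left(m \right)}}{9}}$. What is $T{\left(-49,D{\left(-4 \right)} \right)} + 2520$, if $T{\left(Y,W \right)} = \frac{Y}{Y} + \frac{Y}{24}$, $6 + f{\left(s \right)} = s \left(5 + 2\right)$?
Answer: $\frac{60455}{24} \approx 2519.0$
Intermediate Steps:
$f{\left(s \right)} = -6 + 7 s$ ($f{\left(s \right)} = -6 + s \left(5 + 2\right) = -6 + s 7 = -6 + 7 s$)
$D{\left(m \right)} = \frac{1}{- \frac{2}{3} + \frac{16 m}{9}}$ ($D{\left(m \right)} = \frac{1}{m + \frac{-6 + 7 m}{9}} = \frac{1}{m + \left(-6 + 7 m\right) \frac{1}{9}} = \frac{1}{m + \left(- \frac{2}{3} + \frac{7 m}{9}\right)} = \frac{1}{- \frac{2}{3} + \frac{16 m}{9}}$)
$T{\left(Y,W \right)} = 1 + \frac{Y}{24}$ ($T{\left(Y,W \right)} = 1 + Y \frac{1}{24} = 1 + \frac{Y}{24}$)
$T{\left(-49,D{\left(-4 \right)} \right)} + 2520 = \left(1 + \frac{1}{24} \left(-49\right)\right) + 2520 = \left(1 - \frac{49}{24}\right) + 2520 = - \frac{25}{24} + 2520 = \frac{60455}{24}$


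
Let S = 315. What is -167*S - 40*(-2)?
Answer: -52525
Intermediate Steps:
-167*S - 40*(-2) = -167*315 - 40*(-2) = -52605 + 80 = -52525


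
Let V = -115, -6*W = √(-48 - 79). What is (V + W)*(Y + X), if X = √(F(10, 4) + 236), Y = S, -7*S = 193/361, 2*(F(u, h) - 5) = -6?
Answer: (193 - 2527*√238)*(690 + I*√127)/15162 ≈ -1765.3 - 28.833*I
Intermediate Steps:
W = -I*√127/6 (W = -√(-48 - 79)/6 = -I*√127/6 ≈ -1.8782*I)
F(u, h) = 2 (F(u, h) = 5 + (½)*(-6) = 5 - 3 = 2)
S = -193/2527 (S = -193/(7*361) = -⅐*193/361 = -193/2527 ≈ -0.076375)
Y = -193/2527 ≈ -0.076375
X = √238 (X = √(2 + 236) = √238 ≈ 15.427)
(V + W)*(Y + X) = (-115 - I*√127/6)*(-193/2527 + √238)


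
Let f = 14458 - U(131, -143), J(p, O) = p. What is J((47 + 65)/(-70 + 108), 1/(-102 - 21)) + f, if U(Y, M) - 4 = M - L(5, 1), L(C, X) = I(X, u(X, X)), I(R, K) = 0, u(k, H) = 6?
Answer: 277399/19 ≈ 14600.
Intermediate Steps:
L(C, X) = 0
U(Y, M) = 4 + M (U(Y, M) = 4 + (M - 1*0) = 4 + (M + 0) = 4 + M)
f = 14597 (f = 14458 - (4 - 143) = 14458 - 1*(-139) = 14458 + 139 = 14597)
J((47 + 65)/(-70 + 108), 1/(-102 - 21)) + f = (47 + 65)/(-70 + 108) + 14597 = 112/38 + 14597 = 112*(1/38) + 14597 = 56/19 + 14597 = 277399/19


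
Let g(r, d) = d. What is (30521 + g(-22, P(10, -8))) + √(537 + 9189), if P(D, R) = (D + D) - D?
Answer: 30531 + √9726 ≈ 30630.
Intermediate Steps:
P(D, R) = D (P(D, R) = 2*D - D = D)
(30521 + g(-22, P(10, -8))) + √(537 + 9189) = (30521 + 10) + √(537 + 9189) = 30531 + √9726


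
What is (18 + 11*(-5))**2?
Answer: 1369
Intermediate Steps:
(18 + 11*(-5))**2 = (18 - 55)**2 = (-37)**2 = 1369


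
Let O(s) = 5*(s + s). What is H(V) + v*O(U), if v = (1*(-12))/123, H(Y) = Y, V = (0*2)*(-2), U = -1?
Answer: 40/41 ≈ 0.97561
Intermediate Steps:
O(s) = 10*s (O(s) = 5*(2*s) = 10*s)
V = 0 (V = 0*(-2) = 0)
v = -4/41 (v = -12*1/123 = -4/41 ≈ -0.097561)
H(V) + v*O(U) = 0 - 40*(-1)/41 = 0 - 4/41*(-10) = 0 + 40/41 = 40/41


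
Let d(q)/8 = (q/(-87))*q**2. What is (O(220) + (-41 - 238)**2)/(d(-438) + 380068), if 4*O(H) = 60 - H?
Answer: 2256229/235095764 ≈ 0.0095971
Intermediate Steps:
O(H) = 15 - H/4 (O(H) = (60 - H)/4 = 15 - H/4)
d(q) = -8*q**3/87 (d(q) = 8*((q/(-87))*q**2) = 8*((q*(-1/87))*q**2) = 8*((-q/87)*q**2) = 8*(-q**3/87) = -8*q**3/87)
(O(220) + (-41 - 238)**2)/(d(-438) + 380068) = ((15 - 1/4*220) + (-41 - 238)**2)/(-8/87*(-438)**3 + 380068) = ((15 - 55) + (-279)**2)/(-8/87*(-84027672) + 380068) = (-40 + 77841)/(224073792/29 + 380068) = 77801/(235095764/29) = 77801*(29/235095764) = 2256229/235095764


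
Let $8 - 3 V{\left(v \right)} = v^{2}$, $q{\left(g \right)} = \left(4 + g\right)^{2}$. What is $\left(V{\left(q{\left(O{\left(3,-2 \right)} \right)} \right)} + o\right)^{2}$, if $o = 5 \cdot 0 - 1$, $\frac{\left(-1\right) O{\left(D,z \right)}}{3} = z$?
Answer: $\frac{99900025}{9} \approx 1.11 \cdot 10^{7}$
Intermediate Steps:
$O{\left(D,z \right)} = - 3 z$
$o = -1$ ($o = 0 - 1 = -1$)
$V{\left(v \right)} = \frac{8}{3} - \frac{v^{2}}{3}$
$\left(V{\left(q{\left(O{\left(3,-2 \right)} \right)} \right)} + o\right)^{2} = \left(\left(\frac{8}{3} - \frac{\left(\left(4 - -6\right)^{2}\right)^{2}}{3}\right) - 1\right)^{2} = \left(\left(\frac{8}{3} - \frac{\left(\left(4 + 6\right)^{2}\right)^{2}}{3}\right) - 1\right)^{2} = \left(\left(\frac{8}{3} - \frac{\left(10^{2}\right)^{2}}{3}\right) - 1\right)^{2} = \left(\left(\frac{8}{3} - \frac{100^{2}}{3}\right) - 1\right)^{2} = \left(\left(\frac{8}{3} - \frac{10000}{3}\right) - 1\right)^{2} = \left(- \frac{9992}{3} - 1\right)^{2} = \left(- \frac{9995}{3}\right)^{2} = \frac{99900025}{9}$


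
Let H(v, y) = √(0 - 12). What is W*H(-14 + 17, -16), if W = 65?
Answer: 130*I*√3 ≈ 225.17*I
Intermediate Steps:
H(v, y) = 2*I*√3 (H(v, y) = √(-12) = 2*I*√3)
W*H(-14 + 17, -16) = 65*(2*I*√3) = 130*I*√3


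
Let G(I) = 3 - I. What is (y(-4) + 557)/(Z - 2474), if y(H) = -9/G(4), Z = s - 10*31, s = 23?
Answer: -566/2761 ≈ -0.20500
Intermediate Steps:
Z = -287 (Z = 23 - 10*31 = 23 - 310 = -287)
y(H) = 9 (y(H) = -9/(3 - 1*4) = -9/(3 - 4) = -9/(-1) = -9*(-1) = 9)
(y(-4) + 557)/(Z - 2474) = (9 + 557)/(-287 - 2474) = 566/(-2761) = 566*(-1/2761) = -566/2761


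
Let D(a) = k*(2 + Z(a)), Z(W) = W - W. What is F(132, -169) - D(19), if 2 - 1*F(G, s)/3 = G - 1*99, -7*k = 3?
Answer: -645/7 ≈ -92.143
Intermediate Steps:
k = -3/7 (k = -⅐*3 = -3/7 ≈ -0.42857)
F(G, s) = 303 - 3*G (F(G, s) = 6 - 3*(G - 1*99) = 6 - 3*(G - 99) = 6 - 3*(-99 + G) = 6 + (297 - 3*G) = 303 - 3*G)
Z(W) = 0
D(a) = -6/7 (D(a) = -3*(2 + 0)/7 = -3/7*2 = -6/7)
F(132, -169) - D(19) = (303 - 3*132) - 1*(-6/7) = (303 - 396) + 6/7 = -93 + 6/7 = -645/7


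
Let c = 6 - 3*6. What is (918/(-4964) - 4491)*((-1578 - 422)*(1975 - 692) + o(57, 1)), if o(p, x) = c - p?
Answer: 1682604802197/146 ≈ 1.1525e+10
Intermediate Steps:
c = -12 (c = 6 - 18 = -12)
o(p, x) = -12 - p
(918/(-4964) - 4491)*((-1578 - 422)*(1975 - 692) + o(57, 1)) = (918/(-4964) - 4491)*((-1578 - 422)*(1975 - 692) + (-12 - 1*57)) = (918*(-1/4964) - 4491)*(-2000*1283 + (-12 - 57)) = (-27/146 - 4491)*(-2566000 - 69) = -655713/146*(-2566069) = 1682604802197/146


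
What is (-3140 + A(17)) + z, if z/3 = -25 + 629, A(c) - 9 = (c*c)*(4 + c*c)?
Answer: 83358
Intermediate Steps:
A(c) = 9 + c²*(4 + c²) (A(c) = 9 + (c*c)*(4 + c*c) = 9 + c²*(4 + c²))
z = 1812 (z = 3*(-25 + 629) = 3*604 = 1812)
(-3140 + A(17)) + z = (-3140 + (9 + 17⁴ + 4*17²)) + 1812 = (-3140 + (9 + 83521 + 4*289)) + 1812 = (-3140 + (9 + 83521 + 1156)) + 1812 = (-3140 + 84686) + 1812 = 81546 + 1812 = 83358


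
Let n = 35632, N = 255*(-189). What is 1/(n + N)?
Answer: -1/12563 ≈ -7.9599e-5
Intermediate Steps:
N = -48195
1/(n + N) = 1/(35632 - 48195) = 1/(-12563) = -1/12563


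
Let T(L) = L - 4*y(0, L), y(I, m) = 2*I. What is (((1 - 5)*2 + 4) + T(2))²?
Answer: 4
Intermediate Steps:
T(L) = L (T(L) = L - 8*0 = L - 4*0 = L + 0 = L)
(((1 - 5)*2 + 4) + T(2))² = (((1 - 5)*2 + 4) + 2)² = ((-4*2 + 4) + 2)² = ((-8 + 4) + 2)² = (-4 + 2)² = (-2)² = 4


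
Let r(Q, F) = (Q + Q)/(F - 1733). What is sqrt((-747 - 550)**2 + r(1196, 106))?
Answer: 3*sqrt(494780037353)/1627 ≈ 1297.0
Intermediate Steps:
r(Q, F) = 2*Q/(-1733 + F) (r(Q, F) = (2*Q)/(-1733 + F) = 2*Q/(-1733 + F))
sqrt((-747 - 550)**2 + r(1196, 106)) = sqrt((-747 - 550)**2 + 2*1196/(-1733 + 106)) = sqrt((-1297)**2 + 2*1196/(-1627)) = sqrt(1682209 + 2*1196*(-1/1627)) = sqrt(1682209 - 2392/1627) = sqrt(2736951651/1627) = 3*sqrt(494780037353)/1627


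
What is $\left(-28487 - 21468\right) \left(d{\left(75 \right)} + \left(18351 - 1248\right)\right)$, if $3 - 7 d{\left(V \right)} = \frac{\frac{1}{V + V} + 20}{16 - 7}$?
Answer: $- \frac{1614789370409}{1890} \approx -8.5439 \cdot 10^{8}$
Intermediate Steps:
$d{\left(V \right)} = \frac{1}{9} - \frac{1}{126 V}$ ($d{\left(V \right)} = \frac{3}{7} - \frac{\left(\frac{1}{V + V} + 20\right) \frac{1}{16 - 7}}{7} = \frac{3}{7} - \frac{\left(\frac{1}{2 V} + 20\right) \frac{1}{9}}{7} = \frac{3}{7} - \frac{\left(20 + \frac{1}{2 V}\right) \frac{1}{9}}{7} = \frac{3}{7} - \frac{\frac{20}{9} + \frac{1}{18 V}}{7} = \frac{3}{7} - \left(\frac{20}{63} + \frac{1}{126 V}\right) = \frac{1}{9} - \frac{1}{126 V}$)
$\left(-28487 - 21468\right) \left(d{\left(75 \right)} + \left(18351 - 1248\right)\right) = \left(-28487 - 21468\right) \left(\frac{-1 + 14 \cdot 75}{126 \cdot 75} + \left(18351 - 1248\right)\right) = - 49955 \left(\frac{1}{126} \cdot \frac{1}{75} \left(-1 + 1050\right) + 17103\right) = - 49955 \left(\frac{1}{126} \cdot \frac{1}{75} \cdot 1049 + 17103\right) = - 49955 \left(\frac{1049}{9450} + 17103\right) = \left(-49955\right) \frac{161624399}{9450} = - \frac{1614789370409}{1890}$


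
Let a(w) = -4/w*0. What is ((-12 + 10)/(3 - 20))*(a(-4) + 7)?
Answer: 14/17 ≈ 0.82353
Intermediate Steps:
a(w) = 0
((-12 + 10)/(3 - 20))*(a(-4) + 7) = ((-12 + 10)/(3 - 20))*(0 + 7) = -2/(-17)*7 = -2*(-1/17)*7 = (2/17)*7 = 14/17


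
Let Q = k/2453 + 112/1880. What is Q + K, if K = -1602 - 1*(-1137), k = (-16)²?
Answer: -267957073/576455 ≈ -464.84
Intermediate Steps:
k = 256
Q = 94502/576455 (Q = 256/2453 + 112/1880 = 256*(1/2453) + 112*(1/1880) = 256/2453 + 14/235 = 94502/576455 ≈ 0.16394)
K = -465 (K = -1602 + 1137 = -465)
Q + K = 94502/576455 - 465 = -267957073/576455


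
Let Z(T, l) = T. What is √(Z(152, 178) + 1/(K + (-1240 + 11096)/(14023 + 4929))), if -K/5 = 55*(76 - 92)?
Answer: √64527137793426/651552 ≈ 12.329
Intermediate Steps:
K = 4400 (K = -275*(76 - 92) = -275*(-16) = -5*(-880) = 4400)
√(Z(152, 178) + 1/(K + (-1240 + 11096)/(14023 + 4929))) = √(152 + 1/(4400 + (-1240 + 11096)/(14023 + 4929))) = √(152 + 1/(4400 + 9856/18952)) = √(152 + 1/(4400 + 9856*(1/18952))) = √(152 + 1/(4400 + 1232/2369)) = √(152 + 1/(10424832/2369)) = √(152 + 2369/10424832) = √(1584576833/10424832) = √64527137793426/651552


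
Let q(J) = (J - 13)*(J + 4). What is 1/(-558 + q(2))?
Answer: -1/624 ≈ -0.0016026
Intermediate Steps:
q(J) = (-13 + J)*(4 + J)
1/(-558 + q(2)) = 1/(-558 + (-52 + 2² - 9*2)) = 1/(-558 + (-52 + 4 - 18)) = 1/(-558 - 66) = 1/(-624) = -1/624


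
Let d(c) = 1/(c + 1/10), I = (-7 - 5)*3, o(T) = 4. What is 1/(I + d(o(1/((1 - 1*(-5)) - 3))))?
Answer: -41/1466 ≈ -0.027967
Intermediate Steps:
I = -36 (I = -12*3 = -36)
d(c) = 1/(⅒ + c) (d(c) = 1/(c + ⅒) = 1/(⅒ + c))
1/(I + d(o(1/((1 - 1*(-5)) - 3)))) = 1/(-36 + 10/(1 + 10*4)) = 1/(-36 + 10/(1 + 40)) = 1/(-36 + 10/41) = 1/(-1466/41) = -41/1466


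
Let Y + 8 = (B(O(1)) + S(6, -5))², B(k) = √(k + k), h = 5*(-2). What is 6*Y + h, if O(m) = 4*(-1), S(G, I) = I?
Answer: 44 - 120*I*√2 ≈ 44.0 - 169.71*I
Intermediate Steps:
O(m) = -4
h = -10
B(k) = √2*√k (B(k) = √(2*k) = √2*√k)
Y = -8 + (-5 + 2*I*√2)² (Y = -8 + (√2*√(-4) - 5)² = -8 + (√2*(2*I) - 5)² = -8 + (2*I*√2 - 5)² = -8 + (-5 + 2*I*√2)² ≈ 9.0 - 28.284*I)
6*Y + h = 6*(9 - 20*I*√2) - 10 = (54 - 120*I*√2) - 10 = 44 - 120*I*√2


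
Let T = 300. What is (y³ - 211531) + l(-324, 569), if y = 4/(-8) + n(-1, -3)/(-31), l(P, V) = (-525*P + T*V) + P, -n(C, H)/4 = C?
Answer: 30731144641/238328 ≈ 1.2894e+5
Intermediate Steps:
n(C, H) = -4*C
l(P, V) = -524*P + 300*V (l(P, V) = (-525*P + 300*V) + P = -524*P + 300*V)
y = -39/62 (y = 4/(-8) - 4*(-1)/(-31) = 4*(-⅛) + 4*(-1/31) = -½ - 4/31 = -39/62 ≈ -0.62903)
(y³ - 211531) + l(-324, 569) = ((-39/62)³ - 211531) + (-524*(-324) + 300*569) = (-59319/238328 - 211531) + (169776 + 170700) = -50413819487/238328 + 340476 = 30731144641/238328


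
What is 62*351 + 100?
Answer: 21862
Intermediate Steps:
62*351 + 100 = 21762 + 100 = 21862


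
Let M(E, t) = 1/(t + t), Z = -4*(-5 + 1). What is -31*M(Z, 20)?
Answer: -31/40 ≈ -0.77500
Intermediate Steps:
Z = 16 (Z = -4*(-4) = 16)
M(E, t) = 1/(2*t)
-31*M(Z, 20) = -31/(2*20) = -31*1/40 = -31/40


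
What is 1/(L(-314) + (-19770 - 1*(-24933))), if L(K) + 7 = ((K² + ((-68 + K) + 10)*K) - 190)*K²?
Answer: 1/21219244700 ≈ 4.7127e-11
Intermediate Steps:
L(K) = -7 + K²*(-190 + K² + K*(-58 + K)) (L(K) = -7 + ((K² + ((-68 + K) + 10)*K) - 190)*K² = -7 + ((K² + (-58 + K)*K) - 190)*K² = -7 + ((K² + K*(-58 + K)) - 190)*K² = -7 + (-190 + K² + K*(-58 + K))*K² = -7 + K²*(-190 + K² + K*(-58 + K)))
1/(L(-314) + (-19770 - 1*(-24933))) = 1/((-7 - 190*(-314)² - 58*(-314)³ + 2*(-314)⁴) + (-19770 - 1*(-24933))) = 1/((-7 - 190*98596 - 58*(-30959144) + 2*9721171216) + (-19770 + 24933)) = 1/((-7 - 18733240 + 1795630352 + 19442342432) + 5163) = 1/(21219239537 + 5163) = 1/21219244700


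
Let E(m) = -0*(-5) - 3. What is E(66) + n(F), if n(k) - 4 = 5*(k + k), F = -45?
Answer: -449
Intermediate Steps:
E(m) = -3 (E(m) = -2*0 - 3 = 0 - 3 = -3)
n(k) = 4 + 10*k (n(k) = 4 + 5*(k + k) = 4 + 5*(2*k) = 4 + 10*k)
E(66) + n(F) = -3 + (4 + 10*(-45)) = -3 + (4 - 450) = -3 - 446 = -449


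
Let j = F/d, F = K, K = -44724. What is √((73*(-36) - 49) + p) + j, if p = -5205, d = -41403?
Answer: 14908/13801 + I*√7882 ≈ 1.0802 + 88.781*I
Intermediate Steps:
F = -44724
j = 14908/13801 (j = -44724/(-41403) = -44724*(-1/41403) = 14908/13801 ≈ 1.0802)
√((73*(-36) - 49) + p) + j = √((73*(-36) - 49) - 5205) + 14908/13801 = √((-2628 - 49) - 5205) + 14908/13801 = √(-2677 - 5205) + 14908/13801 = √(-7882) + 14908/13801 = I*√7882 + 14908/13801 = 14908/13801 + I*√7882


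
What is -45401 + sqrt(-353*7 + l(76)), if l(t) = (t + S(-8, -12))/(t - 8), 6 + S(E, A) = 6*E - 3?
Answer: -45401 + I*sqrt(2856153)/34 ≈ -45401.0 + 49.706*I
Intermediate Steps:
S(E, A) = -9 + 6*E (S(E, A) = -6 + (6*E - 3) = -6 + (-3 + 6*E) = -9 + 6*E)
l(t) = (-57 + t)/(-8 + t) (l(t) = (t + (-9 + 6*(-8)))/(t - 8) = (t + (-9 - 48))/(-8 + t) = (t - 57)/(-8 + t) = (-57 + t)/(-8 + t))
-45401 + sqrt(-353*7 + l(76)) = -45401 + sqrt(-353*7 + (-57 + 76)/(-8 + 76)) = -45401 + sqrt(-2471 + 19/68) = -45401 + sqrt(-168009/68) = -45401 + I*sqrt(2856153)/34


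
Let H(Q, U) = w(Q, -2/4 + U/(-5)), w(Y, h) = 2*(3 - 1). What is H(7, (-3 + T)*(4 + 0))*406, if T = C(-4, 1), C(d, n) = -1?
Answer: 1624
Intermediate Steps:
T = -1
w(Y, h) = 4 (w(Y, h) = 2*2 = 4)
H(Q, U) = 4
H(7, (-3 + T)*(4 + 0))*406 = 4*406 = 1624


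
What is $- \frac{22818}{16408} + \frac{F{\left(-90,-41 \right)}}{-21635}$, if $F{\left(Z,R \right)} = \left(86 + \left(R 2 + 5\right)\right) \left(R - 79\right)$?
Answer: $- \frac{47594679}{35498708} \approx -1.3407$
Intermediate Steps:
$F{\left(Z,R \right)} = \left(-79 + R\right) \left(91 + 2 R\right)$ ($F{\left(Z,R \right)} = \left(86 + \left(2 R + 5\right)\right) \left(-79 + R\right) = \left(86 + \left(5 + 2 R\right)\right) \left(-79 + R\right) = \left(91 + 2 R\right) \left(-79 + R\right) = \left(-79 + R\right) \left(91 + 2 R\right)$)
$- \frac{22818}{16408} + \frac{F{\left(-90,-41 \right)}}{-21635} = - \frac{22818}{16408} + \frac{-7189 - -2747 + 2 \left(-41\right)^{2}}{-21635} = \left(-22818\right) \frac{1}{16408} + \left(-7189 + 2747 + 2 \cdot 1681\right) \left(- \frac{1}{21635}\right) = - \frac{11409}{8204} + \left(-7189 + 2747 + 3362\right) \left(- \frac{1}{21635}\right) = - \frac{11409}{8204} - - \frac{216}{4327} = - \frac{11409}{8204} + \frac{216}{4327} = - \frac{47594679}{35498708}$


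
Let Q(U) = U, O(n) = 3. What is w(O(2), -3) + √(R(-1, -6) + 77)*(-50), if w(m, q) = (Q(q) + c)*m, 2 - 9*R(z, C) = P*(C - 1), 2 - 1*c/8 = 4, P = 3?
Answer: -57 - 100*√179/3 ≈ -502.97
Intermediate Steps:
c = -16 (c = 16 - 8*4 = 16 - 32 = -16)
R(z, C) = 5/9 - C/3 (R(z, C) = 2/9 - (C - 1)/3 = 2/9 - (-1 + C)/3 = 2/9 - (-3 + 3*C)/9 = 2/9 + (⅓ - C/3) = 5/9 - C/3)
w(m, q) = m*(-16 + q) (w(m, q) = (q - 16)*m = (-16 + q)*m = m*(-16 + q))
w(O(2), -3) + √(R(-1, -6) + 77)*(-50) = 3*(-16 - 3) + √((5/9 - ⅓*(-6)) + 77)*(-50) = 3*(-19) + √((5/9 + 2) + 77)*(-50) = -57 + √(23/9 + 77)*(-50) = -57 + √(716/9)*(-50) = -57 + (2*√179/3)*(-50) = -57 - 100*√179/3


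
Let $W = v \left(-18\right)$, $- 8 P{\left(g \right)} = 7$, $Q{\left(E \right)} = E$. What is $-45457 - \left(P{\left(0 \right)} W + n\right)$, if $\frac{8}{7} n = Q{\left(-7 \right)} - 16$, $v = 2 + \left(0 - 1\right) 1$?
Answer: $- \frac{363621}{8} \approx -45453.0$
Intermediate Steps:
$v = 1$ ($v = 2 - 1 = 1$)
$P{\left(g \right)} = - \frac{7}{8}$ ($P{\left(g \right)} = \left(- \frac{1}{8}\right) 7 = - \frac{7}{8}$)
$W = -18$ ($W = 1 \left(-18\right) = -18$)
$n = - \frac{161}{8}$ ($n = \frac{7 \left(-7 - 16\right)}{8} = \frac{7}{8} \left(-23\right) = - \frac{161}{8} \approx -20.125$)
$-45457 - \left(P{\left(0 \right)} W + n\right) = -45457 - \left(\left(- \frac{7}{8}\right) \left(-18\right) - \frac{161}{8}\right) = -45457 - \left(\frac{63}{4} - \frac{161}{8}\right) = -45457 - - \frac{35}{8} = -45457 + \frac{35}{8} = - \frac{363621}{8}$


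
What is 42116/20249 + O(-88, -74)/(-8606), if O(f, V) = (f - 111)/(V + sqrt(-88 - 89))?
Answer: 1024316668257/492554069891 - 199*I*sqrt(177)/48649718 ≈ 2.0796 - 5.442e-5*I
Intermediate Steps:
O(f, V) = (-111 + f)/(V + I*sqrt(177)) (O(f, V) = (-111 + f)/(V + sqrt(-177)) = (-111 + f)/(V + I*sqrt(177)))
42116/20249 + O(-88, -74)/(-8606) = 42116/20249 + ((-111 - 88)/(-74 + I*sqrt(177)))/(-8606) = 42116*(1/20249) + (-199/(-74 + I*sqrt(177)))*(-1/8606) = 42116/20249 - 199/(-74 + I*sqrt(177))*(-1/8606) = 42116/20249 + 199/(8606*(-74 + I*sqrt(177)))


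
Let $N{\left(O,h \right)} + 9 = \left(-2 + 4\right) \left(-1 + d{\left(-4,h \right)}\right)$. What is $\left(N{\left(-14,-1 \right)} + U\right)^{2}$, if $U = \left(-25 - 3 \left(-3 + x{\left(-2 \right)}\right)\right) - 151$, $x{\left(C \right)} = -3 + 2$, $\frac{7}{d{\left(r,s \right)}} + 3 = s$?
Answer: $\frac{127449}{4} \approx 31862.0$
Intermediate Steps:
$d{\left(r,s \right)} = \frac{7}{-3 + s}$
$x{\left(C \right)} = -1$
$N{\left(O,h \right)} = -11 + \frac{14}{-3 + h}$ ($N{\left(O,h \right)} = -9 + \left(-2 + 4\right) \left(-1 + \frac{7}{-3 + h}\right) = -9 + 2 \left(-1 + \frac{7}{-3 + h}\right) = -9 - \left(2 - \frac{14}{-3 + h}\right) = -11 + \frac{14}{-3 + h}$)
$U = -164$ ($U = \left(-25 - 3 \left(-3 - 1\right)\right) - 151 = \left(-25 - -12\right) - 151 = \left(-25 + 12\right) - 151 = -13 - 151 = -164$)
$\left(N{\left(-14,-1 \right)} + U\right)^{2} = \left(\frac{47 - -11}{-3 - 1} - 164\right)^{2} = \left(\frac{47 + 11}{-4} - 164\right)^{2} = \left(\left(- \frac{1}{4}\right) 58 - 164\right)^{2} = \left(- \frac{29}{2} - 164\right)^{2} = \left(- \frac{357}{2}\right)^{2} = \frac{127449}{4}$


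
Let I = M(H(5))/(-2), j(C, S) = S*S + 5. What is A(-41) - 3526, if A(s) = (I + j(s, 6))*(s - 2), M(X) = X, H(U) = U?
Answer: -10363/2 ≈ -5181.5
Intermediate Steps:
j(C, S) = 5 + S² (j(C, S) = S² + 5 = 5 + S²)
I = -5/2 (I = 5/(-2) = 5*(-½) = -5/2 ≈ -2.5000)
A(s) = -77 + 77*s/2 (A(s) = (-5/2 + (5 + 6²))*(s - 2) = (-5/2 + (5 + 36))*(-2 + s) = (-5/2 + 41)*(-2 + s) = 77*(-2 + s)/2 = -77 + 77*s/2)
A(-41) - 3526 = (-77 + (77/2)*(-41)) - 3526 = (-77 - 3157/2) - 3526 = -3311/2 - 3526 = -10363/2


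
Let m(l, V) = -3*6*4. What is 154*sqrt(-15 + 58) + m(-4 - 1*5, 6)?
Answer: -72 + 154*sqrt(43) ≈ 937.85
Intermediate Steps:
m(l, V) = -72 (m(l, V) = -18*4 = -72)
154*sqrt(-15 + 58) + m(-4 - 1*5, 6) = 154*sqrt(-15 + 58) - 72 = 154*sqrt(43) - 72 = -72 + 154*sqrt(43)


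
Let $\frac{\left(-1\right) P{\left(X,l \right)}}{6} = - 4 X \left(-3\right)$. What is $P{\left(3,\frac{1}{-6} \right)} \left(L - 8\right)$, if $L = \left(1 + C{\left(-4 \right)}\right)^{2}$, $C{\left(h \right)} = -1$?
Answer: $1728$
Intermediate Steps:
$P{\left(X,l \right)} = - 72 X$ ($P{\left(X,l \right)} = - 6 - 4 X \left(-3\right) = - 6 \cdot 12 X = - 72 X$)
$L = 0$ ($L = \left(1 - 1\right)^{2} = 0^{2} = 0$)
$P{\left(3,\frac{1}{-6} \right)} \left(L - 8\right) = \left(-72\right) 3 \left(0 - 8\right) = \left(-216\right) \left(-8\right) = 1728$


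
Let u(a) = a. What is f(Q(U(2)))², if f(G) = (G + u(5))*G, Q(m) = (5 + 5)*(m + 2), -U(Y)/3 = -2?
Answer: 46240000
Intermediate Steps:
U(Y) = 6 (U(Y) = -3*(-2) = 6)
Q(m) = 20 + 10*m (Q(m) = 10*(2 + m) = 20 + 10*m)
f(G) = G*(5 + G) (f(G) = (G + 5)*G = (5 + G)*G = G*(5 + G))
f(Q(U(2)))² = ((20 + 10*6)*(5 + (20 + 10*6)))² = ((20 + 60)*(5 + (20 + 60)))² = (80*(5 + 80))² = (80*85)² = 6800² = 46240000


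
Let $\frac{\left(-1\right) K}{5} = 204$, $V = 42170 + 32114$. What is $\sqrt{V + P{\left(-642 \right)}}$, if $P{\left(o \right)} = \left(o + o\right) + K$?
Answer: $2 \sqrt{17995} \approx 268.29$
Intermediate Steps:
$V = 74284$
$K = -1020$ ($K = \left(-5\right) 204 = -1020$)
$P{\left(o \right)} = -1020 + 2 o$ ($P{\left(o \right)} = \left(o + o\right) - 1020 = 2 o - 1020 = -1020 + 2 o$)
$\sqrt{V + P{\left(-642 \right)}} = \sqrt{74284 + \left(-1020 + 2 \left(-642\right)\right)} = \sqrt{74284 - 2304} = \sqrt{71980} = 2 \sqrt{17995}$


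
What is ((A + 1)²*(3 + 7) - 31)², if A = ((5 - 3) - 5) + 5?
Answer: 3481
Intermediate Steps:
A = 2 (A = (2 - 5) + 5 = -3 + 5 = 2)
((A + 1)²*(3 + 7) - 31)² = ((2 + 1)²*(3 + 7) - 31)² = (3²*10 - 31)² = (9*10 - 31)² = (90 - 31)² = 59² = 3481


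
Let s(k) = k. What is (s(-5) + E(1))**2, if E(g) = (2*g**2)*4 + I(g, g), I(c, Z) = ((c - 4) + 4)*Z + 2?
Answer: 36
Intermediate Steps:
I(c, Z) = 2 + Z*c (I(c, Z) = ((-4 + c) + 4)*Z + 2 = c*Z + 2 = Z*c + 2 = 2 + Z*c)
E(g) = 2 + 9*g**2 (E(g) = (2*g**2)*4 + (2 + g*g) = 8*g**2 + (2 + g**2) = 2 + 9*g**2)
(s(-5) + E(1))**2 = (-5 + (2 + 9*1**2))**2 = (-5 + (2 + 9*1))**2 = (-5 + (2 + 9))**2 = (-5 + 11)**2 = 6**2 = 36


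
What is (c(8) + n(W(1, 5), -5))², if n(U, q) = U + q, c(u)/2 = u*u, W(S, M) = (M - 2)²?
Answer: 17424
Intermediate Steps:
W(S, M) = (-2 + M)²
c(u) = 2*u² (c(u) = 2*(u*u) = 2*u²)
(c(8) + n(W(1, 5), -5))² = (2*8² + ((-2 + 5)² - 5))² = (2*64 + (3² - 5))² = (128 + (9 - 5))² = (128 + 4)² = 132² = 17424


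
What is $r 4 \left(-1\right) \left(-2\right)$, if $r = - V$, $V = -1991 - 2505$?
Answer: $35968$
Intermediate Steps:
$V = -4496$ ($V = -1991 - 2505 = -4496$)
$r = 4496$ ($r = \left(-1\right) \left(-4496\right) = 4496$)
$r 4 \left(-1\right) \left(-2\right) = 4496 \cdot 4 \left(-1\right) \left(-2\right) = 4496 \left(\left(-4\right) \left(-2\right)\right) = 4496 \cdot 8 = 35968$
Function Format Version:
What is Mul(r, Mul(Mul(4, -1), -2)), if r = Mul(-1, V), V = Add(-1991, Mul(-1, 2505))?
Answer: 35968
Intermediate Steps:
V = -4496 (V = Add(-1991, -2505) = -4496)
r = 4496 (r = Mul(-1, -4496) = 4496)
Mul(r, Mul(Mul(4, -1), -2)) = Mul(4496, Mul(Mul(4, -1), -2)) = Mul(4496, Mul(-4, -2)) = Mul(4496, 8) = 35968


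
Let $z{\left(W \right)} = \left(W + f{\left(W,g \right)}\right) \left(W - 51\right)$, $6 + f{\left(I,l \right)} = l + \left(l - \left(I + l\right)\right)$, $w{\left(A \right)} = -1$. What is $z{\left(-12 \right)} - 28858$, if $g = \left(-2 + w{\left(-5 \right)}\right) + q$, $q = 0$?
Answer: $-28291$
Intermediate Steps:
$g = -3$ ($g = \left(-2 - 1\right) + 0 = -3 + 0 = -3$)
$f{\left(I,l \right)} = -6 + l - I$ ($f{\left(I,l \right)} = -6 + \left(l + \left(l - \left(I + l\right)\right)\right) = -6 - \left(I - l\right) = -6 + l - I$)
$z{\left(W \right)} = 459 - 9 W$ ($z{\left(W \right)} = \left(W - \left(9 + W\right)\right) \left(W - 51\right) = \left(W - \left(9 + W\right)\right) \left(-51 + W\right) = - 9 \left(-51 + W\right) = 459 - 9 W$)
$z{\left(-12 \right)} - 28858 = \left(459 - -108\right) - 28858 = \left(459 + 108\right) - 28858 = 567 - 28858 = -28291$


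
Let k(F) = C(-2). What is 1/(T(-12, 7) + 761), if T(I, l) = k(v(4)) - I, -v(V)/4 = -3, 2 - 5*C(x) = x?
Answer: 5/3869 ≈ 0.0012923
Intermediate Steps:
C(x) = ⅖ - x/5
v(V) = 12 (v(V) = -4*(-3) = 12)
k(F) = ⅘ (k(F) = ⅖ - ⅕*(-2) = ⅖ + ⅖ = ⅘)
T(I, l) = ⅘ - I
1/(T(-12, 7) + 761) = 1/((⅘ - 1*(-12)) + 761) = 1/((⅘ + 12) + 761) = 1/(64/5 + 761) = 1/(3869/5) = 5/3869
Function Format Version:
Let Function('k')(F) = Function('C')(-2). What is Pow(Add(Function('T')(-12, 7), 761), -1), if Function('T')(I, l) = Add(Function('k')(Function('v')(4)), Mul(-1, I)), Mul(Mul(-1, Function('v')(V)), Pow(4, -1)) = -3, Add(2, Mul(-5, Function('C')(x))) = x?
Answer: Rational(5, 3869) ≈ 0.0012923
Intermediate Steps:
Function('C')(x) = Add(Rational(2, 5), Mul(Rational(-1, 5), x))
Function('v')(V) = 12 (Function('v')(V) = Mul(-4, -3) = 12)
Function('k')(F) = Rational(4, 5) (Function('k')(F) = Add(Rational(2, 5), Mul(Rational(-1, 5), -2)) = Add(Rational(2, 5), Rational(2, 5)) = Rational(4, 5))
Function('T')(I, l) = Add(Rational(4, 5), Mul(-1, I))
Pow(Add(Function('T')(-12, 7), 761), -1) = Pow(Add(Add(Rational(4, 5), Mul(-1, -12)), 761), -1) = Pow(Add(Add(Rational(4, 5), 12), 761), -1) = Pow(Add(Rational(64, 5), 761), -1) = Pow(Rational(3869, 5), -1) = Rational(5, 3869)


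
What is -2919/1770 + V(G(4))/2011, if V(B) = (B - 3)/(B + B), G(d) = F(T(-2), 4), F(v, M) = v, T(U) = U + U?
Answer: -7824747/4745960 ≈ -1.6487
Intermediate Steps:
T(U) = 2*U
G(d) = -4 (G(d) = 2*(-2) = -4)
V(B) = (-3 + B)/(2*B) (V(B) = (-3 + B)/((2*B)) = (-3 + B)*(1/(2*B)) = (-3 + B)/(2*B))
-2919/1770 + V(G(4))/2011 = -2919/1770 + ((½)*(-3 - 4)/(-4))/2011 = -2919*1/1770 + ((½)*(-¼)*(-7))*(1/2011) = -973/590 + (7/8)*(1/2011) = -973/590 + 7/16088 = -7824747/4745960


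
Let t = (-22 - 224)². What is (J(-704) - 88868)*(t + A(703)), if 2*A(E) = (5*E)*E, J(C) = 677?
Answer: -228597862707/2 ≈ -1.1430e+11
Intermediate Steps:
t = 60516 (t = (-246)² = 60516)
A(E) = 5*E²/2 (A(E) = ((5*E)*E)/2 = (5*E²)/2 = 5*E²/2)
(J(-704) - 88868)*(t + A(703)) = (677 - 88868)*(60516 + (5/2)*703²) = -88191*(60516 + (5/2)*494209) = -88191*(60516 + 2471045/2) = -88191*2592077/2 = -228597862707/2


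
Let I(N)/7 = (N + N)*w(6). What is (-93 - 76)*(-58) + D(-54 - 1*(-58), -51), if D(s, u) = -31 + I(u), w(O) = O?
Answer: 5487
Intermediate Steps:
I(N) = 84*N (I(N) = 7*((N + N)*6) = 7*((2*N)*6) = 7*(12*N) = 84*N)
D(s, u) = -31 + 84*u
(-93 - 76)*(-58) + D(-54 - 1*(-58), -51) = (-93 - 76)*(-58) + (-31 + 84*(-51)) = -169*(-58) + (-31 - 4284) = 9802 - 4315 = 5487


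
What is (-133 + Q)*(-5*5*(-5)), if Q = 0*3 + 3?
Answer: -16250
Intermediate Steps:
Q = 3 (Q = 0 + 3 = 3)
(-133 + Q)*(-5*5*(-5)) = (-133 + 3)*(-5*5*(-5)) = -(-3250)*(-5) = -130*125 = -16250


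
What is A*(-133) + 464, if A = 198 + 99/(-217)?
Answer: -800089/31 ≈ -25809.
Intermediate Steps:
A = 42867/217 (A = 198 + 99*(-1/217) = 198 - 99/217 = 42867/217 ≈ 197.54)
A*(-133) + 464 = (42867/217)*(-133) + 464 = -814473/31 + 464 = -800089/31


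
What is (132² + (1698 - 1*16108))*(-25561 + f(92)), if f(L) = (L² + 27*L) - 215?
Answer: -44691592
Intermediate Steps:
f(L) = -215 + L² + 27*L
(132² + (1698 - 1*16108))*(-25561 + f(92)) = (132² + (1698 - 1*16108))*(-25561 + (-215 + 92² + 27*92)) = (17424 + (1698 - 16108))*(-25561 + (-215 + 8464 + 2484)) = (17424 - 14410)*(-25561 + 10733) = 3014*(-14828) = -44691592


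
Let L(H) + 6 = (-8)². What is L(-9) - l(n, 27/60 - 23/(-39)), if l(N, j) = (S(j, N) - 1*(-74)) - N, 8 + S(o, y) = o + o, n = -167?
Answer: -69061/390 ≈ -177.08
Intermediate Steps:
S(o, y) = -8 + 2*o (S(o, y) = -8 + (o + o) = -8 + 2*o)
l(N, j) = 66 - N + 2*j (l(N, j) = ((-8 + 2*j) - 1*(-74)) - N = ((-8 + 2*j) + 74) - N = (66 + 2*j) - N = 66 - N + 2*j)
L(H) = 58 (L(H) = -6 + (-8)² = -6 + 64 = 58)
L(-9) - l(n, 27/60 - 23/(-39)) = 58 - (66 - 1*(-167) + 2*(27/60 - 23/(-39))) = 58 - (66 + 167 + 2*(27*(1/60) - 23*(-1/39))) = 58 - (66 + 167 + 2*(9/20 + 23/39)) = 58 - (66 + 167 + 2*(811/780)) = 58 - (66 + 167 + 811/390) = 58 - 1*91681/390 = 58 - 91681/390 = -69061/390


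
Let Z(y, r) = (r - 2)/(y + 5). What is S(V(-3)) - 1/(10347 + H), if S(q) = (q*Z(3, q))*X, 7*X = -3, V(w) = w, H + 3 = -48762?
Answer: -864377/1075704 ≈ -0.80354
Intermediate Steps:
H = -48765 (H = -3 - 48762 = -48765)
Z(y, r) = (-2 + r)/(5 + y)
X = -3/7 (X = (1/7)*(-3) = -3/7 ≈ -0.42857)
S(q) = -3*q*(-1/4 + q/8)/7 (S(q) = (q*((-2 + q)/(5 + 3)))*(-3/7) = (q*((-2 + q)/8))*(-3/7) = (q*(-1/4 + q/8))*(-3/7) = -3*q*(-1/4 + q/8)/7)
S(V(-3)) - 1/(10347 + H) = (3/56)*(-3)*(2 - 1*(-3)) - 1/(10347 - 48765) = (3/56)*(-3)*(2 + 3) - 1/(-38418) = (3/56)*(-3)*5 - 1*(-1/38418) = -45/56 + 1/38418 = -864377/1075704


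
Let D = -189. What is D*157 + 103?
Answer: -29570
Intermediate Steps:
D*157 + 103 = -189*157 + 103 = -29673 + 103 = -29570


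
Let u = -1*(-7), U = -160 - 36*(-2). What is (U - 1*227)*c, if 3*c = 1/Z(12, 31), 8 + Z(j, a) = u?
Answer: 105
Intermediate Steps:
U = -88 (U = -160 + 72 = -88)
u = 7
Z(j, a) = -1 (Z(j, a) = -8 + 7 = -1)
c = -⅓ (c = (⅓)/(-1) = (⅓)*(-1) = -⅓ ≈ -0.33333)
(U - 1*227)*c = (-88 - 1*227)*(-⅓) = (-88 - 227)*(-⅓) = -315*(-⅓) = 105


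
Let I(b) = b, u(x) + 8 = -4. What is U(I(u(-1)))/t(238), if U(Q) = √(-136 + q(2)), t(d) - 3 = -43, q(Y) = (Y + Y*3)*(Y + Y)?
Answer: -I*√26/20 ≈ -0.25495*I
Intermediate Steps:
u(x) = -12 (u(x) = -8 - 4 = -12)
q(Y) = 8*Y² (q(Y) = (Y + 3*Y)*(2*Y) = (4*Y)*(2*Y) = 8*Y²)
t(d) = -40 (t(d) = 3 - 43 = -40)
U(Q) = 2*I*√26 (U(Q) = √(-136 + 8*2²) = √(-136 + 8*4) = √(-136 + 32) = √(-104) = 2*I*√26)
U(I(u(-1)))/t(238) = (2*I*√26)/(-40) = (2*I*√26)*(-1/40) = -I*√26/20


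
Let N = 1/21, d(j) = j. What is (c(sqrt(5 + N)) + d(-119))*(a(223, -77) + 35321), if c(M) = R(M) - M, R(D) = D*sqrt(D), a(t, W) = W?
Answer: -4194036 - 11748*sqrt(2226)/7 + 11748*21**(1/4)*106**(3/4)/7 ≈ -4.1545e+6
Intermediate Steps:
R(D) = D**(3/2)
N = 1/21 ≈ 0.047619
c(M) = M**(3/2) - M
(c(sqrt(5 + N)) + d(-119))*(a(223, -77) + 35321) = (((sqrt(5 + 1/21))**(3/2) - sqrt(5 + 1/21)) - 119)*(-77 + 35321) = (((sqrt(106/21))**(3/2) - sqrt(106/21)) - 119)*35244 = (((sqrt(2226)/21)**(3/2) - sqrt(2226)/21) - 119)*35244 = ((21**(1/4)*106**(3/4)/21 - sqrt(2226)/21) - 119)*35244 = ((-sqrt(2226)/21 + 21**(1/4)*106**(3/4)/21) - 119)*35244 = (-119 - sqrt(2226)/21 + 21**(1/4)*106**(3/4)/21)*35244 = -4194036 - 11748*sqrt(2226)/7 + 11748*21**(1/4)*106**(3/4)/7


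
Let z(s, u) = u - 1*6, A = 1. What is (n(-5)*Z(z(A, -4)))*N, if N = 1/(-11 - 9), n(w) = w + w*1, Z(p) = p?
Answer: -5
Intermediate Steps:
z(s, u) = -6 + u (z(s, u) = u - 6 = -6 + u)
n(w) = 2*w (n(w) = w + w = 2*w)
N = -1/20 (N = 1/(-20) = -1/20 ≈ -0.050000)
(n(-5)*Z(z(A, -4)))*N = ((2*(-5))*(-6 - 4))*(-1/20) = -10*(-10)*(-1/20) = 100*(-1/20) = -5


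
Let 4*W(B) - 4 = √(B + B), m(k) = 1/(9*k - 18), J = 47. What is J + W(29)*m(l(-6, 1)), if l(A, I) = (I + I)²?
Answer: 847/18 + √58/72 ≈ 47.161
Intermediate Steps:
l(A, I) = 4*I² (l(A, I) = (2*I)² = 4*I²)
m(k) = 1/(-18 + 9*k)
W(B) = 1 + √2*√B/4 (W(B) = 1 + √(B + B)/4 = 1 + √(2*B)/4 = 1 + (√2*√B)/4 = 1 + √2*√B/4)
J + W(29)*m(l(-6, 1)) = 47 + (1 + √2*√29/4)*(1/(9*(-2 + 4*1²))) = 47 + (1 + √58/4)*(1/(9*(-2 + 4*1))) = 47 + (1 + √58/4)*(1/(9*(-2 + 4))) = 47 + (1 + √58/4)*((⅑)/2) = 47 + (1 + √58/4)*((⅑)*(½)) = 47 + (1 + √58/4)*(1/18) = 47 + (1/18 + √58/72) = 847/18 + √58/72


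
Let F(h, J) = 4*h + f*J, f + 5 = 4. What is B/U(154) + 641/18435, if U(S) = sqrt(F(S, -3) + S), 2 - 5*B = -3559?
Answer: 641/18435 + 3561*sqrt(773)/3865 ≈ 25.651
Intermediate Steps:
B = 3561/5 (B = 2/5 - 1/5*(-3559) = 2/5 + 3559/5 = 3561/5 ≈ 712.20)
f = -1 (f = -5 + 4 = -1)
F(h, J) = -J + 4*h (F(h, J) = 4*h - J = -J + 4*h)
U(S) = sqrt(3 + 5*S) (U(S) = sqrt((-1*(-3) + 4*S) + S) = sqrt((3 + 4*S) + S) = sqrt(3 + 5*S))
B/U(154) + 641/18435 = 3561/(5*(sqrt(3 + 5*154))) + 641/18435 = 3561/(5*(sqrt(3 + 770))) + 641*(1/18435) = 3561/(5*(sqrt(773))) + 641/18435 = 3561*(sqrt(773)/773)/5 + 641/18435 = 3561*sqrt(773)/3865 + 641/18435 = 641/18435 + 3561*sqrt(773)/3865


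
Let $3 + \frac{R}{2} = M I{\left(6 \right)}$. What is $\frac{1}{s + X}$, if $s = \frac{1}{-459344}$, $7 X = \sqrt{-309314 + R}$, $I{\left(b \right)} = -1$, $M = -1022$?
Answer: $- \frac{22507856}{64834286620404785} - \frac{2953956744704 i \sqrt{76819}}{64834286620404785} \approx -3.4716 \cdot 10^{-10} - 0.012628 i$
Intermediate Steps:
$R = 2038$ ($R = -6 + 2 \left(\left(-1022\right) \left(-1\right)\right) = -6 + 2 \cdot 1022 = -6 + 2044 = 2038$)
$X = \frac{2 i \sqrt{76819}}{7}$ ($X = \frac{\sqrt{-309314 + 2038}}{7} = \frac{\sqrt{-307276}}{7} = \frac{2 i \sqrt{76819}}{7} \approx 79.189 i$)
$s = - \frac{1}{459344} \approx -2.177 \cdot 10^{-6}$
$\frac{1}{s + X} = \frac{1}{- \frac{1}{459344} + \frac{2 i \sqrt{76819}}{7}}$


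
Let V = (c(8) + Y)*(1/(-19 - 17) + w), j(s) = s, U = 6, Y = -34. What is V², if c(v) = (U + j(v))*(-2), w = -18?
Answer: 404774161/324 ≈ 1.2493e+6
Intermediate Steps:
c(v) = -12 - 2*v (c(v) = (6 + v)*(-2) = -12 - 2*v)
V = 20119/18 (V = ((-12 - 2*8) - 34)*(1/(-19 - 17) - 18) = ((-12 - 16) - 34)*(1/(-36) - 18) = (-28 - 34)*(-1/36 - 18) = -62*(-649/36) = 20119/18 ≈ 1117.7)
V² = (20119/18)² = 404774161/324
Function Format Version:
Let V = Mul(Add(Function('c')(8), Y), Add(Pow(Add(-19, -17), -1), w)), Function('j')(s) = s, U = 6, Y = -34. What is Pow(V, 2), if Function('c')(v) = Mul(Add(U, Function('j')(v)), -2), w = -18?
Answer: Rational(404774161, 324) ≈ 1.2493e+6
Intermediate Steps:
Function('c')(v) = Add(-12, Mul(-2, v)) (Function('c')(v) = Mul(Add(6, v), -2) = Add(-12, Mul(-2, v)))
V = Rational(20119, 18) (V = Mul(Add(Add(-12, Mul(-2, 8)), -34), Add(Pow(Add(-19, -17), -1), -18)) = Mul(Add(Add(-12, -16), -34), Add(Pow(-36, -1), -18)) = Mul(Add(-28, -34), Add(Rational(-1, 36), -18)) = Mul(-62, Rational(-649, 36)) = Rational(20119, 18) ≈ 1117.7)
Pow(V, 2) = Pow(Rational(20119, 18), 2) = Rational(404774161, 324)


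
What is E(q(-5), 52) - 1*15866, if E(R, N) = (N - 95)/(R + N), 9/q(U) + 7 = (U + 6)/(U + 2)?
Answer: -17723268/1117 ≈ -15867.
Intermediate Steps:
q(U) = 9/(-7 + (6 + U)/(2 + U)) (q(U) = 9/(-7 + (U + 6)/(U + 2)) = 9/(-7 + (6 + U)/(2 + U)))
E(R, N) = (-95 + N)/(N + R)
E(q(-5), 52) - 1*15866 = (-95 + 52)/(52 + 9*(-2 - 1*(-5))/(2*(4 + 3*(-5)))) - 1*15866 = -43/(52 + 9*(-2 + 5)/(2*(4 - 15))) - 15866 = -43/(52 + (9/2)*3/(-11)) - 15866 = -43/(52 + (9/2)*(-1/11)*3) - 15866 = -43/(52 - 27/22) - 15866 = -43/(1117/22) - 15866 = (22/1117)*(-43) - 15866 = -946/1117 - 15866 = -17723268/1117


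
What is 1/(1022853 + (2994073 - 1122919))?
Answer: 1/2894007 ≈ 3.4554e-7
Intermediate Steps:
1/(1022853 + (2994073 - 1122919)) = 1/(1022853 + 1871154) = 1/2894007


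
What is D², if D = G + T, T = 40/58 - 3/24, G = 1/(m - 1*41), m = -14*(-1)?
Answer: 10923025/39237696 ≈ 0.27838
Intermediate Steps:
m = 14
G = -1/27 (G = 1/(14 - 1*41) = 1/(14 - 41) = 1/(-27) = -1/27 ≈ -0.037037)
T = 131/232 (T = 40*(1/58) - 3*1/24 = 20/29 - ⅛ = 131/232 ≈ 0.56466)
D = 3305/6264 (D = -1/27 + 131/232 = 3305/6264 ≈ 0.52762)
D² = (3305/6264)² = 10923025/39237696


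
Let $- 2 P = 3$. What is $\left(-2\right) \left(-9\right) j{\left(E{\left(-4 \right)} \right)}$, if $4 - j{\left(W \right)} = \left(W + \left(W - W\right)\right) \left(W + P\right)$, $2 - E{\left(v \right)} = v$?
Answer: $-414$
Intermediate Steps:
$P = - \frac{3}{2}$ ($P = \left(- \frac{1}{2}\right) 3 = - \frac{3}{2} \approx -1.5$)
$E{\left(v \right)} = 2 - v$
$j{\left(W \right)} = 4 - W \left(- \frac{3}{2} + W\right)$ ($j{\left(W \right)} = 4 - \left(W + \left(W - W\right)\right) \left(W - \frac{3}{2}\right) = 4 - \left(W + 0\right) \left(- \frac{3}{2} + W\right) = 4 - W \left(- \frac{3}{2} + W\right)$)
$\left(-2\right) \left(-9\right) j{\left(E{\left(-4 \right)} \right)} = \left(-2\right) \left(-9\right) \left(4 - \left(2 - -4\right)^{2} + \frac{3 \left(2 - -4\right)}{2}\right) = 18 \left(4 - \left(2 + 4\right)^{2} + \frac{3 \left(2 + 4\right)}{2}\right) = 18 \left(4 - 6^{2} + \frac{3}{2} \cdot 6\right) = 18 \left(4 - 36 + 9\right) = 18 \left(-23\right) = -414$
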